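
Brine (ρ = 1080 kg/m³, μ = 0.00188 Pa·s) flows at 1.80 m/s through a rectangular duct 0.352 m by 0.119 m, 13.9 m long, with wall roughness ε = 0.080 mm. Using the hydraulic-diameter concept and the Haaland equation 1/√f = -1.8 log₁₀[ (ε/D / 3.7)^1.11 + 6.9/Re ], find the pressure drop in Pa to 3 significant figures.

Hydraulic diameter D_h = 4A/P = 4·(0.352·0.119)/(2·(0.352+0.119)) = 0.1676/0.942 = 0.1779 m.
Re = ρVD_h/μ = 1080·1.8·0.1779/0.00188 = 1.839e+05.
ε/D_h = 8e-05/0.1779 = 0.00045; Haaland gives 1/√f = -1.8 log₁₀[4.51e-05+3.75e-05] = 7.349, so f = 0.01851.
ΔP = f(L/D_h)(ρV²/2) = 0.01851·13.9/0.1779·1750 = 2531 Pa.

ΔP ≈ 2530 Pa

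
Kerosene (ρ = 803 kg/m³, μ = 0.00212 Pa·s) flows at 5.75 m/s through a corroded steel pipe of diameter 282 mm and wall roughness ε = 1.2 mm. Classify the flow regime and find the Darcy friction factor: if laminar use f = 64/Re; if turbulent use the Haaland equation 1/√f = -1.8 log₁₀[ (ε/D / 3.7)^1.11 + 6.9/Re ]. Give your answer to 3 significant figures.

f ≈ 0.0292

Re = ρVD/μ = 803·5.75·0.282/0.00212 = 6.142e+05.
Re > 4000 → turbulent. ε/D = 0.0012/0.282 = 0.00426; Haaland: 1/√f = -1.8 log₁₀[0.000546 + 1.12e-05] = 5.857, so f = 0.02915.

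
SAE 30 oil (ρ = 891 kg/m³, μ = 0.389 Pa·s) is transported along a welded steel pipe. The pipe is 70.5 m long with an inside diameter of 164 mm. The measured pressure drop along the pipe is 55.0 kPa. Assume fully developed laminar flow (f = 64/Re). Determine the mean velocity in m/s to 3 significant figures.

V ≈ 1.69 m/s

For laminar flow, f = 64/Re with Re = ρVD/μ, so Darcy-Weisbach reduces to ΔP = 32μLV/D². Solving for V: V = ΔP·D²/(32μL) = 5.5e+04·(0.164)²/(32·0.389·70.5) = 1.686 m/s.
Check: Re = ρVD/μ = 891·1.686·0.164/0.389 = 633.2 < 2300, so the laminar assumption holds.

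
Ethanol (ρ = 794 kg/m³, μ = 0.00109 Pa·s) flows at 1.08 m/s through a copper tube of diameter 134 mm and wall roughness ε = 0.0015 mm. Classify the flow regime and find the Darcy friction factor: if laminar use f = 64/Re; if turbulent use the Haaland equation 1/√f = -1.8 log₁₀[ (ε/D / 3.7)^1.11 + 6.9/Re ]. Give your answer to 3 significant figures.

Re = ρVD/μ = 794·1.08·0.134/0.00109 = 1.054e+05.
Re > 4000 → turbulent. ε/D = 1.5e-06/0.134 = 1.12e-05; Haaland: 1/√f = -1.8 log₁₀[7.48e-07 + 6.55e-05] = 7.522, so f = 0.01767.

f ≈ 0.0177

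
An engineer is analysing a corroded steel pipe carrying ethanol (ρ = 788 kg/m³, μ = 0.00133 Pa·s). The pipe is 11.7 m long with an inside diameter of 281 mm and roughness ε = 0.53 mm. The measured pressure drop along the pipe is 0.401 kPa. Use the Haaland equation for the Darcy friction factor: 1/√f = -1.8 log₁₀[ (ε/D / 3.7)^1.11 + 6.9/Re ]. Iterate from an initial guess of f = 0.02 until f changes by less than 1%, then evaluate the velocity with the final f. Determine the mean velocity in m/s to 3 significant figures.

V ≈ 1.01 m/s

Rearranging Darcy-Weisbach: V = √(2·ΔP·D/(f·L·ρ)). With ε/D = 0.00053/0.281 = 0.00189, iterate starting from f = 0.02:
  f = 0.02 → V = √(2·401·0.281/(0.02·11.7·788)) = 1.106 m/s; Re = ρVD/μ = 1.841e+05; f → 0.02399
  f = 0.02399 → V = 1.009 m/s; Re = 1.681e+05; f → 0.02407
Converged (Δf/f < 1%). With the final f = 0.02407: V = √(2·401·0.281/(0.02407·11.7·788)) = 1.008 m/s.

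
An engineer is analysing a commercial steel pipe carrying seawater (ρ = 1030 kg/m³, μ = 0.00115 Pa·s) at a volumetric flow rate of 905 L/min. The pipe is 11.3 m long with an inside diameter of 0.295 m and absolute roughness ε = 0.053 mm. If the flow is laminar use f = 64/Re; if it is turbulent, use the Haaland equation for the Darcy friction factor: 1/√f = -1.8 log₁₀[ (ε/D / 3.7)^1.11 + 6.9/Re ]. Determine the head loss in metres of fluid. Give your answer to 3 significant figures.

h_f ≈ 0.00196 m

Q = 905 L/min = 905/60000 = 0.01508 m³/s.
Cross-sectional area A = πD²/4 = π(0.295)²/4 = 0.06835 m²; mean velocity V = Q/A = 0.01508/0.06835 = 0.2207 m/s.
Reynolds number Re = ρVD/μ = 1030 · 0.2207 · 0.295 / 0.00115 = 5.831e+04.
Re > 4000 → turbulent. Relative roughness ε/D = 5.3e-05/0.295 = 0.00018. Haaland: 1/√f = -1.8 log₁₀[(0.00018/3.7)^1.11 + 6.9/5.831e+04] = -1.8 log₁₀[1.63e-05 + 0.000118] = 6.968, so f = 0.0206.
Darcy-Weisbach: ΔP = f(L/D)(ρV²/2) = 0.0206·(11.3/0.295)·(1030·0.2207²/2) = 0.0206·38.31·25.08 = 19.79 Pa.
Head loss h_f = ΔP/(ρg) = 19.79/(1030·9.81) = 0.00196 m.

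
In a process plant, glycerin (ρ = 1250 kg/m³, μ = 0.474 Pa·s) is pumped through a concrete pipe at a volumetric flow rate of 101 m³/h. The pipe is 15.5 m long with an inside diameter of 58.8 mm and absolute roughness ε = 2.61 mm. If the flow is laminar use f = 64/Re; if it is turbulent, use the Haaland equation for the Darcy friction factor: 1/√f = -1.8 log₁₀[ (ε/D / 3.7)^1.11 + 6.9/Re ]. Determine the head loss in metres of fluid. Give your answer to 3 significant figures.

h_f ≈ 57.3 m

Q = 101 m³/h = 101/3600 = 0.02806 m³/s.
Cross-sectional area A = πD²/4 = π(0.0588)²/4 = 0.002715 m²; mean velocity V = Q/A = 0.02806/0.002715 = 10.33 m/s.
Reynolds number Re = ρVD/μ = 1250 · 10.33 · 0.0588 / 0.474 = 1602.
Re < 2300 → laminar flow, so f = 64/Re = 64/1602 = 0.03995 (the turbulent correlation is not needed).
Darcy-Weisbach: ΔP = f(L/D)(ρV²/2) = 0.03995·(15.5/0.0588)·(1250·10.33²/2) = 0.03995·263.6·6.672e+04 = 7.026e+05 Pa.
Head loss h_f = ΔP/(ρg) = 7.026e+05/(1250·9.81) = 57.3 m.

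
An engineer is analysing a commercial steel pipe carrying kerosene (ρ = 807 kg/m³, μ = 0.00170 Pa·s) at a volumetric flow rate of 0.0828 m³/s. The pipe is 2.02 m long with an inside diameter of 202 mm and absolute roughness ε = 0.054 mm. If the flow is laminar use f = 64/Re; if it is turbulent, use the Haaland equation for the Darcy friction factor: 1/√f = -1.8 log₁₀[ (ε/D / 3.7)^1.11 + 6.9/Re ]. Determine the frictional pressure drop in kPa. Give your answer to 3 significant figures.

Cross-sectional area A = πD²/4 = π(0.202)²/4 = 0.03205 m²; mean velocity V = Q/A = 0.0828/0.03205 = 2.584 m/s.
Reynolds number Re = ρVD/μ = 807 · 2.584 · 0.202 / 0.0017 = 2.478e+05.
Re > 4000 → turbulent. Relative roughness ε/D = 5.4e-05/0.202 = 0.000267. Haaland: 1/√f = -1.8 log₁₀[(0.000267/3.7)^1.11 + 6.9/2.478e+05] = -1.8 log₁₀[2.53e-05 + 2.79e-05] = 7.694, so f = 0.01689.
Darcy-Weisbach: ΔP = f(L/D)(ρV²/2) = 0.01689·(2.02/0.202)·(807·2.584²/2) = 0.01689·10·2694 = 455 Pa.
ΔP = 455 Pa = 0.455 kPa.

ΔP ≈ 0.455 kPa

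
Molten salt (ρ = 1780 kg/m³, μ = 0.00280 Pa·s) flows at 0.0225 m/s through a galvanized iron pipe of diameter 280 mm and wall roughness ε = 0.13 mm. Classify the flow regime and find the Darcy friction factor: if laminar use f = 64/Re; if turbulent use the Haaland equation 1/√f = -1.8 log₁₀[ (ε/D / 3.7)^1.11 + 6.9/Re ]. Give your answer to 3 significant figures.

Re = ρVD/μ = 1780·0.0225·0.28/0.0028 = 4005.
Re > 4000 → turbulent. ε/D = 0.00013/0.28 = 0.000464; Haaland: 1/√f = -1.8 log₁₀[4.67e-05 + 0.00172] = 4.954, so f = 0.04075.

f ≈ 0.0407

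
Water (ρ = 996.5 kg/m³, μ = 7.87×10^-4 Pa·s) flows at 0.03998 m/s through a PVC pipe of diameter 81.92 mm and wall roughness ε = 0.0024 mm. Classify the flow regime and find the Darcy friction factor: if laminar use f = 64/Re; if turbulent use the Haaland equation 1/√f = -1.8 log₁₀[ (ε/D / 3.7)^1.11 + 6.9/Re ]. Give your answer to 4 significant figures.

Re = ρVD/μ = 996.5·0.03998·0.08192/0.000787 = 4147.
Re > 4000 → turbulent. ε/D = 2.4e-06/0.08192 = 2.93e-05; Haaland: 1/√f = -1.8 log₁₀[2.18e-06 + 0.00166] = 5.001, so f = 0.03998.

f ≈ 0.03998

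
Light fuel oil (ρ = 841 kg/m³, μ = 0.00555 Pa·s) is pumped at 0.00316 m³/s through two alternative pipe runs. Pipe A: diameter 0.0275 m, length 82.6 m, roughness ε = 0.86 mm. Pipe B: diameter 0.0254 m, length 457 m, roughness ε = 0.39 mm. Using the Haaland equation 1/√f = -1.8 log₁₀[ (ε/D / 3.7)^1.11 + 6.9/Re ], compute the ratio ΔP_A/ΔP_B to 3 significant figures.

ΔP_A/ΔP_B ≈ 0.158

Pipe A: V = Q/A = 0.00316/0.000594 = 5.32 m/s; Re = 2.217e+04; ε/D = 0.0313; Haaland → f = 0.05964; ΔP_A = f(L/D)(ρV²/2) = 2.132e+06 Pa.
Pipe B: V = Q/A = 0.00316/0.0005067 = 6.236 m/s; Re = 2.4e+04; ε/D = 0.0154; Haaland → f = 0.04593; ΔP_B = f(L/D)(ρV²/2) = 1.352e+07 Pa.
ΔP_A/ΔP_B = 2.132e+06/1.352e+07 = 0.158.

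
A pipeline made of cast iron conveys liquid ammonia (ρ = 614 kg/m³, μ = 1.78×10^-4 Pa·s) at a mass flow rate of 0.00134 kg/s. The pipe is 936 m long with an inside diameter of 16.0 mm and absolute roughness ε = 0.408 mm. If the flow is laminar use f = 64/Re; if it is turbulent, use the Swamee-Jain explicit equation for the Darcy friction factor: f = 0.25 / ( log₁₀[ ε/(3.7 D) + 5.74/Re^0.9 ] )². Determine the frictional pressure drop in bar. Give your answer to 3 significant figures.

ΔP ≈ 0.00226 bar

A = πD²/4 = π(0.016)²/4 = 0.0002011 m²; mean velocity V = ṁ/(ρA) = 0.00134/(614 · 0.0002011) = 0.01085 m/s.
Reynolds number Re = ρVD/μ = 614 · 0.01085 · 0.016 / 0.000178 = 599.1.
Re < 2300 → laminar flow, so f = 64/Re = 64/599.1 = 0.1068 (the turbulent correlation is not needed).
Darcy-Weisbach: ΔP = f(L/D)(ρV²/2) = 0.1068·(936/0.016)·(614·0.01085²/2) = 0.1068·5.85e+04·0.03617 = 226.1 Pa.
ΔP = 226.1 Pa = 0.00226 bar.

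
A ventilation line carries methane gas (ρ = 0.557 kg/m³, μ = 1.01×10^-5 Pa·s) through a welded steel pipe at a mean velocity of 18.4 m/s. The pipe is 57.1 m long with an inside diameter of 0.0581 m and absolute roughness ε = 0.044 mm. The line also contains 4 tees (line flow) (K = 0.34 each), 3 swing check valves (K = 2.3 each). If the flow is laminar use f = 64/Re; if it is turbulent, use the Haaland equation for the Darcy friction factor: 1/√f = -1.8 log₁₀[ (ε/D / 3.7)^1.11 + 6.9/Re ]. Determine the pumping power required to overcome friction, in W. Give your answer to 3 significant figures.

Reynolds number Re = ρVD/μ = 0.557 · 18.4 · 0.0581 / 1.01e-05 = 5.896e+04.
Re > 4000 → turbulent. Relative roughness ε/D = 4.4e-05/0.0581 = 0.000757. Haaland: 1/√f = -1.8 log₁₀[(0.000757/3.7)^1.11 + 6.9/5.896e+04] = -1.8 log₁₀[8.04e-05 + 0.000117] = 6.668, so f = 0.02249.
Total minor-loss coefficient ΣK = 4·0.34 + 3·2.3 = 8.26.
ΔP = [f·L/D + ΣK]·(ρV²/2) = [0.02249·57.1/0.0581 + 8.26]·(0.557·18.4²/2) = [22.1 + 8.26]·94.29 = 2863 Pa.
Q = V·A = 18.4·0.002651 = 0.04878 m³/s.
Pumping power P = QΔP = 0.04878·2863 = 139.7 W = 140 W.

P ≈ 140 W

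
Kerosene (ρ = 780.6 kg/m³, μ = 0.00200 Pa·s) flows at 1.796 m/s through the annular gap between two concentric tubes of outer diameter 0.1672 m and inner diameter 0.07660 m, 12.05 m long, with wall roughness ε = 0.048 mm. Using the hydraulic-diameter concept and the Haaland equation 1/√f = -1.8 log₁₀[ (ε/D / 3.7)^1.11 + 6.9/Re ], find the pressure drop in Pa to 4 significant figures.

ΔP ≈ 3601 Pa

Hydraulic diameter D_h = 4A/P = D_o - D_i = 0.1672 - 0.0766 = 0.0906 m.
Re = ρVD_h/μ = 780.6·1.796·0.0906/0.002 = 6.351e+04.
ε/D_h = 4.8e-05/0.0906 = 0.00053; Haaland gives 1/√f = -1.8 log₁₀[5.41e-05+0.000109] = 6.819, so f = 0.0215.
ΔP = f(L/D_h)(ρV²/2) = 0.0215·12.05/0.0906·1259 = 3601 Pa.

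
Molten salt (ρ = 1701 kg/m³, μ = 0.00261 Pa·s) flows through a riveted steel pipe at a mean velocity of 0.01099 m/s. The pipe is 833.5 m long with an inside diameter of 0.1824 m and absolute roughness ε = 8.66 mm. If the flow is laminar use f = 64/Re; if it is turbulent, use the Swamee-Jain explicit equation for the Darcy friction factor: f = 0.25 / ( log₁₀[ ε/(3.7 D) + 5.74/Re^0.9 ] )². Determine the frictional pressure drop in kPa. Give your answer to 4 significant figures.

ΔP ≈ 0.02300 kPa

Reynolds number Re = ρVD/μ = 1701 · 0.01099 · 0.1824 / 0.00261 = 1306.
Re < 2300 → laminar flow, so f = 64/Re = 64/1306 = 0.04899 (the turbulent correlation is not needed).
Darcy-Weisbach: ΔP = f(L/D)(ρV²/2) = 0.04899·(833.5/0.1824)·(1701·0.01099²/2) = 0.04899·4570·0.1027 = 23 Pa.
ΔP = 23 Pa = 0.02300 kPa.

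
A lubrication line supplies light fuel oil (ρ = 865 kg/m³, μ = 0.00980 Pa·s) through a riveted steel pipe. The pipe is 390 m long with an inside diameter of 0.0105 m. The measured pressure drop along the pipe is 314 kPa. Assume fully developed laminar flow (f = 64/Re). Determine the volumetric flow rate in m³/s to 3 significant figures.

For laminar flow, f = 64/Re with Re = ρVD/μ, so Darcy-Weisbach reduces to ΔP = 32μLV/D². Solving for V: V = ΔP·D²/(32μL) = 3.14e+05·(0.0105)²/(32·0.0098·390) = 0.2831 m/s.
Check: Re = ρVD/μ = 865·0.2831·0.0105/0.0098 = 262.3 < 2300, so the laminar assumption holds.
Q = V·A = 0.2831·(π/4·0.0105²) = 2.451e-05 m³/s = 2.45×10^-5 m³/s.

Q ≈ 2.45×10^-5 m³/s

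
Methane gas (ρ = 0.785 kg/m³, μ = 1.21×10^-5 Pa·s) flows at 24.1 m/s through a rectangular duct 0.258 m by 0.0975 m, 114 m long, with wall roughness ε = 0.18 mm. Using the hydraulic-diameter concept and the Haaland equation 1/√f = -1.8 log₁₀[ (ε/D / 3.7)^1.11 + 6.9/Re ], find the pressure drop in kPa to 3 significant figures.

ΔP ≈ 4.01 kPa

Hydraulic diameter D_h = 4A/P = 4·(0.258·0.0975)/(2·(0.258+0.0975)) = 0.1006/0.711 = 0.1415 m.
Re = ρVD_h/μ = 0.785·24.1·0.1415/1.21e-05 = 2.213e+05.
ε/D_h = 0.00018/0.1415 = 0.00127; Haaland gives 1/√f = -1.8 log₁₀[0.000143+3.12e-05] = 6.766, so f = 0.02184.
ΔP = f(L/D_h)(ρV²/2) = 0.02184·114/0.1415·228 = 4011 Pa.
ΔP = 4.01 kPa.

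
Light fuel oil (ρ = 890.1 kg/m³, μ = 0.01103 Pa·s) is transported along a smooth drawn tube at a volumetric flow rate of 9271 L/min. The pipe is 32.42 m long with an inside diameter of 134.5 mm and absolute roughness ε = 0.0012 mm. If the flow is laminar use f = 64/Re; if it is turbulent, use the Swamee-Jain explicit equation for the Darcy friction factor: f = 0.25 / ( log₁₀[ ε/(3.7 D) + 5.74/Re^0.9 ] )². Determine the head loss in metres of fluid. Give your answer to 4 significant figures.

h_f ≈ 25.17 m

Q = 9271 L/min = 9271/60000 = 0.1545 m³/s.
Cross-sectional area A = πD²/4 = π(0.1345)²/4 = 0.01421 m²; mean velocity V = Q/A = 0.1545/0.01421 = 10.88 m/s.
Reynolds number Re = ρVD/μ = 890.1 · 10.88 · 0.1345 / 0.011 = 1.18e+05.
Re > 4000 → turbulent. Relative roughness ε/D = 1.2e-06/0.1345 = 8.92e-06. Swamee-Jain: f = 0.25/(log₁₀[8.92e-06/3.7 + 5.74/1.18e+05^0.9])² = 0.25/(log₁₀[2.41e-06 + 0.000156])² = 0.25/(-3.799)² = 0.01732.
Darcy-Weisbach: ΔP = f(L/D)(ρV²/2) = 0.01732·(32.42/0.1345)·(890.1·10.88²/2) = 0.01732·241·5.264e+04 = 2.197e+05 Pa.
Head loss h_f = ΔP/(ρg) = 2.197e+05/(890.1·9.81) = 25.17 m.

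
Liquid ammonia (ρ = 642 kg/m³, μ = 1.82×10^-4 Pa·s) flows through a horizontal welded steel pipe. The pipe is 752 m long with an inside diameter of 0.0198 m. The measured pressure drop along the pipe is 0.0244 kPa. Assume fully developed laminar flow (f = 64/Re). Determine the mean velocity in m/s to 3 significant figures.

For laminar flow, f = 64/Re with Re = ρVD/μ, so Darcy-Weisbach reduces to ΔP = 32μLV/D². Solving for V: V = ΔP·D²/(32μL) = 24.4·(0.0198)²/(32·0.000182·752) = 0.002184 m/s.
Check: Re = ρVD/μ = 642·0.002184·0.0198/0.000182 = 152.5 < 2300, so the laminar assumption holds.

V ≈ 0.00218 m/s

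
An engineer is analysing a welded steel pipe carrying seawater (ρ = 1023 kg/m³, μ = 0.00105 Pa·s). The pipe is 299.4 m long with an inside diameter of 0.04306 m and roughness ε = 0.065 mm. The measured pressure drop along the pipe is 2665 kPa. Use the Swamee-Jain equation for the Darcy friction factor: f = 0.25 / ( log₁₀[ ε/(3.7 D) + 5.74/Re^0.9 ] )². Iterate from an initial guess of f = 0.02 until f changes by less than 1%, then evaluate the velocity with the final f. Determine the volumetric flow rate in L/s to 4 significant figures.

Q ≈ 8.344 L/s

Rearranging Darcy-Weisbach: V = √(2·ΔP·D/(f·L·ρ)). With ε/D = 6.5e-05/0.04306 = 0.00151, iterate starting from f = 0.02:
  f = 0.02 → V = √(2·2.665e+06·0.04306/(0.02·299.4·1023)) = 6.121 m/s; Re = ρVD/μ = 2.568e+05; f → 0.02277
  f = 0.02277 → V = 5.737 m/s; Re = 2.407e+05; f → 0.02282
Converged (Δf/f < 1%). With the final f = 0.02282: V = √(2·2.665e+06·0.04306/(0.02282·299.4·1023)) = 5.73 m/s.
Q = V·A = 5.73·(π/4·0.04306²) = 0.008344 m³/s = 8.344 L/s.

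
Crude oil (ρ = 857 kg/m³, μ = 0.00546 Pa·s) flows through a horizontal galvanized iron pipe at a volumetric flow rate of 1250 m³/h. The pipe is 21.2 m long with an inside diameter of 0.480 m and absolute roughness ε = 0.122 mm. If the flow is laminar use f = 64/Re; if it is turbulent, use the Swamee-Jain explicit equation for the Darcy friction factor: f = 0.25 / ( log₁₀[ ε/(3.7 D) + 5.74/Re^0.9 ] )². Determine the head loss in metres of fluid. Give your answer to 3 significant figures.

h_f ≈ 0.151 m

Q = 1250 m³/h = 1250/3600 = 0.3472 m³/s.
Cross-sectional area A = πD²/4 = π(0.48)²/4 = 0.181 m²; mean velocity V = Q/A = 0.3472/0.181 = 1.919 m/s.
Reynolds number Re = ρVD/μ = 857 · 1.919 · 0.48 / 0.00546 = 1.446e+05.
Re > 4000 → turbulent. Relative roughness ε/D = 0.000122/0.48 = 0.000254. Swamee-Jain: f = 0.25/(log₁₀[0.000254/3.7 + 5.74/1.446e+05^0.9])² = 0.25/(log₁₀[6.87e-05 + 0.00013])² = 0.25/(-3.701)² = 0.01825.
Darcy-Weisbach: ΔP = f(L/D)(ρV²/2) = 0.01825·(21.2/0.48)·(857·1.919²/2) = 0.01825·44.17·1578 = 1272 Pa.
Head loss h_f = ΔP/(ρg) = 1272/(857·9.81) = 0.151 m.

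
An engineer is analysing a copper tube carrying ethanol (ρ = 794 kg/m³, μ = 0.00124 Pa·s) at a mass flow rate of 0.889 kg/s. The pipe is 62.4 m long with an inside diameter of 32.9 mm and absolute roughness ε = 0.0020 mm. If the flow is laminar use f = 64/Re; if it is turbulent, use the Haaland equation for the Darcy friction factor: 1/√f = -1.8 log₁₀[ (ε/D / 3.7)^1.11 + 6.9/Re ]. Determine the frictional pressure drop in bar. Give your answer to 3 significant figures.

ΔP ≈ 0.312 bar

A = πD²/4 = π(0.0329)²/4 = 0.0008501 m²; mean velocity V = ṁ/(ρA) = 0.889/(794 · 0.0008501) = 1.317 m/s.
Reynolds number Re = ρVD/μ = 794 · 1.317 · 0.0329 / 0.00124 = 2.775e+04.
Re > 4000 → turbulent. Relative roughness ε/D = 2e-06/0.0329 = 6.08e-05. Haaland: 1/√f = -1.8 log₁₀[(6.08e-05/3.7)^1.11 + 6.9/2.775e+04] = -1.8 log₁₀[4.89e-06 + 0.000249] = 6.473, so f = 0.02387.
Darcy-Weisbach: ΔP = f(L/D)(ρV²/2) = 0.02387·(62.4/0.0329)·(794·1.317²/2) = 0.02387·1897·688.6 = 3.118e+04 Pa.
ΔP = 3.118e+04 Pa = 0.312 bar.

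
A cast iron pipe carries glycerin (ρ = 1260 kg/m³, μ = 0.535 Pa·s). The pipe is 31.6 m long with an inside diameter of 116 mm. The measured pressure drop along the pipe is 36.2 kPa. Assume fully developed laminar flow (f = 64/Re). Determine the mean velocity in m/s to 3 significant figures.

V ≈ 0.900 m/s

For laminar flow, f = 64/Re with Re = ρVD/μ, so Darcy-Weisbach reduces to ΔP = 32μLV/D². Solving for V: V = ΔP·D²/(32μL) = 3.62e+04·(0.116)²/(32·0.535·31.6) = 0.9004 m/s.
Check: Re = ρVD/μ = 1260·0.9004·0.116/0.535 = 246 < 2300, so the laminar assumption holds.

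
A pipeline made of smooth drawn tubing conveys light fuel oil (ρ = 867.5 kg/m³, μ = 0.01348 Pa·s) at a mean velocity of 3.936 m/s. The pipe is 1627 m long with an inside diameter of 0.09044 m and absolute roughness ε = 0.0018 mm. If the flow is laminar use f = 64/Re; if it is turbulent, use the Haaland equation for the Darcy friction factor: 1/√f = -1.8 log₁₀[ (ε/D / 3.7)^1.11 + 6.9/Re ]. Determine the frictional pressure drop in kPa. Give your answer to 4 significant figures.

ΔP ≈ 3013 kPa

Reynolds number Re = ρVD/μ = 867.5 · 3.936 · 0.09044 / 0.0135 = 2.291e+04.
Re > 4000 → turbulent. Relative roughness ε/D = 1.8e-06/0.09044 = 1.99e-05. Haaland: 1/√f = -1.8 log₁₀[(1.99e-05/3.7)^1.11 + 6.9/2.291e+04] = -1.8 log₁₀[1.42e-06 + 0.000301] = 6.334, so f = 0.02492.
Darcy-Weisbach: ΔP = f(L/D)(ρV²/2) = 0.02492·(1627/0.09044)·(867.5·3.936²/2) = 0.02492·1.799e+04·6720 = 3.013e+06 Pa.
ΔP = 3.013e+06 Pa = 3013 kPa.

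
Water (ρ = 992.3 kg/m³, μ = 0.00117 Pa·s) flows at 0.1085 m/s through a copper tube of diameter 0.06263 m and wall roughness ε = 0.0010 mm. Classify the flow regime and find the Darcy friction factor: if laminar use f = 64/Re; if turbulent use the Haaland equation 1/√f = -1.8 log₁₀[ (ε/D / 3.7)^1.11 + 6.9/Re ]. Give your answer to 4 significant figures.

Re = ρVD/μ = 992.3·0.1085·0.06263/0.00117 = 5763.
Re > 4000 → turbulent. ε/D = 1e-06/0.06263 = 1.6e-05; Haaland: 1/√f = -1.8 log₁₀[1.11e-06 + 0.0012] = 5.259, so f = 0.03616.

f ≈ 0.03616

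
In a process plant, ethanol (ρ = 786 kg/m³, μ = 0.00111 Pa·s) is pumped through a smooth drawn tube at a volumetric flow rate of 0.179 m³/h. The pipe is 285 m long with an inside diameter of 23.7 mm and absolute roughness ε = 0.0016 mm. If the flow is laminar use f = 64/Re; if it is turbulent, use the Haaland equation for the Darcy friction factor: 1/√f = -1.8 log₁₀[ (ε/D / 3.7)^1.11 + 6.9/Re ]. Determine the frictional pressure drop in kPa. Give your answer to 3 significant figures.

ΔP ≈ 2.03 kPa

Q = 0.179 m³/h = 0.179/3600 = 4.972e-05 m³/s.
Cross-sectional area A = πD²/4 = π(0.0237)²/4 = 0.0004412 m²; mean velocity V = Q/A = 4.972e-05/0.0004412 = 0.1127 m/s.
Reynolds number Re = ρVD/μ = 786 · 0.1127 · 0.0237 / 0.00111 = 1892.
Re < 2300 → laminar flow, so f = 64/Re = 64/1892 = 0.03384 (the turbulent correlation is not needed).
Darcy-Weisbach: ΔP = f(L/D)(ρV²/2) = 0.03384·(285/0.0237)·(786·0.1127²/2) = 0.03384·1.203e+04·4.993 = 2031 Pa.
ΔP = 2031 Pa = 2.03 kPa.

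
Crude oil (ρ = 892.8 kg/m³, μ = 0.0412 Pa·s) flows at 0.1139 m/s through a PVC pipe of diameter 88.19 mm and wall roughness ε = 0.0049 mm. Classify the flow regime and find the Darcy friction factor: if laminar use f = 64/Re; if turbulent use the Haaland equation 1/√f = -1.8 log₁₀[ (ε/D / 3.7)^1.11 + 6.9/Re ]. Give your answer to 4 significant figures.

Re = ρVD/μ = 892.8·0.1139·0.08819/0.0412 = 217.7.
Re < 2300 → laminar, so f = 64/Re = 0.294 (roughness is irrelevant in laminar flow).

f ≈ 0.2940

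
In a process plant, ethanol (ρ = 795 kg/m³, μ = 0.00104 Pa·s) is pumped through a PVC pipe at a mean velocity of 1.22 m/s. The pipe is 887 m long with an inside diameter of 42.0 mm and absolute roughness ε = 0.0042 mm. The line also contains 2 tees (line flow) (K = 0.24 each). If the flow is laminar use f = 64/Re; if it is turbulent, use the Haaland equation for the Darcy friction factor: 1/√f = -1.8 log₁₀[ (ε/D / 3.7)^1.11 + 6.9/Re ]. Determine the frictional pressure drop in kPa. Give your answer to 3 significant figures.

ΔP ≈ 277 kPa

Reynolds number Re = ρVD/μ = 795 · 1.22 · 0.042 / 0.00104 = 3.917e+04.
Re > 4000 → turbulent. Relative roughness ε/D = 4.2e-06/0.042 = 0.0001. Haaland: 1/√f = -1.8 log₁₀[(0.0001/3.7)^1.11 + 6.9/3.917e+04] = -1.8 log₁₀[8.5e-06 + 0.000176] = 6.721, so f = 0.02214.
Total minor-loss coefficient ΣK = 2·0.24 = 0.48.
ΔP = [f·L/D + ΣK]·(ρV²/2) = [0.02214·887/0.042 + 0.48]·(795·1.22²/2) = [467.6 + 0.48]·591.6 = 2.769e+05 Pa.
ΔP = 2.769e+05 Pa = 277 kPa.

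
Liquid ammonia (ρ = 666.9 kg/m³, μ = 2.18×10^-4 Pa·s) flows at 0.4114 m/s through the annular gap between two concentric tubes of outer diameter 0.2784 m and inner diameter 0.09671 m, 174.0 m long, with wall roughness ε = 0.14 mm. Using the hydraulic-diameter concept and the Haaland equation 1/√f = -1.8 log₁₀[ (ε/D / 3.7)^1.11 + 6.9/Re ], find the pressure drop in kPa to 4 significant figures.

ΔP ≈ 1.069 kPa

Hydraulic diameter D_h = 4A/P = D_o - D_i = 0.2784 - 0.09671 = 0.1817 m.
Re = ρVD_h/μ = 666.9·0.4114·0.1817/0.000218 = 2.287e+05.
ε/D_h = 0.00014/0.1817 = 0.000771; Haaland gives 1/√f = -1.8 log₁₀[8.2e-05+3.02e-05] = 7.11, so f = 0.01978.
ΔP = f(L/D_h)(ρV²/2) = 0.01978·174/0.1817·56.44 = 1069 Pa.
ΔP = 1.069 kPa.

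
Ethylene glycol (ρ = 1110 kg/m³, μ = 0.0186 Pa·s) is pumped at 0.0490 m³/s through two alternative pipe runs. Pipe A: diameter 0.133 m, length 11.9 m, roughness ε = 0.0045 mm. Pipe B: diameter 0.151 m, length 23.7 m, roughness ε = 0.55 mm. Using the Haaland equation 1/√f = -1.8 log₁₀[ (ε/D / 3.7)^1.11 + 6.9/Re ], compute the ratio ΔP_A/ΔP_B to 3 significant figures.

Pipe A: V = Q/A = 0.049/0.01389 = 3.527 m/s; Re = 2.799e+04; ε/D = 3.38e-05; Haaland → f = 0.02377; ΔP_A = f(L/D)(ρV²/2) = 1.468e+04 Pa.
Pipe B: V = Q/A = 0.049/0.01791 = 2.736 m/s; Re = 2.466e+04; ε/D = 0.00364; Haaland → f = 0.03148; ΔP_B = f(L/D)(ρV²/2) = 2.053e+04 Pa.
ΔP_A/ΔP_B = 1.468e+04/2.053e+04 = 0.715.

ΔP_A/ΔP_B ≈ 0.715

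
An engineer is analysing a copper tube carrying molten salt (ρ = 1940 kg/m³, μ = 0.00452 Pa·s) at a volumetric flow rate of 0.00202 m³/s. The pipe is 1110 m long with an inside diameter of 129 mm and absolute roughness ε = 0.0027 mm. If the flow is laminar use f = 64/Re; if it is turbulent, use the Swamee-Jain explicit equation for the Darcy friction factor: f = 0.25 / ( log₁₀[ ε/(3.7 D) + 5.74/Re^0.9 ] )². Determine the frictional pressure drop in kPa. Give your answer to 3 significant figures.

ΔP ≈ 6.46 kPa

Cross-sectional area A = πD²/4 = π(0.129)²/4 = 0.01307 m²; mean velocity V = Q/A = 0.00202/0.01307 = 0.1546 m/s.
Reynolds number Re = ρVD/μ = 1940 · 0.1546 · 0.129 / 0.00452 = 8557.
Re > 4000 → turbulent. Relative roughness ε/D = 2.7e-06/0.129 = 2.09e-05. Swamee-Jain: f = 0.25/(log₁₀[2.09e-05/3.7 + 5.74/8557^0.9])² = 0.25/(log₁₀[5.66e-06 + 0.00166])² = 0.25/(-2.779)² = 0.03238.
Darcy-Weisbach: ΔP = f(L/D)(ρV²/2) = 0.03238·(1110/0.129)·(1940·0.1546²/2) = 0.03238·8605·23.17 = 6455 Pa.
ΔP = 6455 Pa = 6.46 kPa.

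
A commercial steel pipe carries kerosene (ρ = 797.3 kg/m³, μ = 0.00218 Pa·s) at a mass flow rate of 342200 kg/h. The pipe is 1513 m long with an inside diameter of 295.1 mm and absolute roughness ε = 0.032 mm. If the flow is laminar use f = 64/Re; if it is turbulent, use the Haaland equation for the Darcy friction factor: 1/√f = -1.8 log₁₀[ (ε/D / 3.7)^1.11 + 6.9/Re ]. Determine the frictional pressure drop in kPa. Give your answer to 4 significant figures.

ΔP ≈ 101.9 kPa

ṁ = 342200 kg/h = 342200/3600 = 95.06 kg/s.
A = πD²/4 = π(0.2951)²/4 = 0.0684 m²; mean velocity V = ṁ/(ρA) = 95.06/(797.3 · 0.0684) = 1.743 m/s.
Reynolds number Re = ρVD/μ = 797.3 · 1.743 · 0.2951 / 0.00218 = 1.881e+05.
Re > 4000 → turbulent. Relative roughness ε/D = 3.2e-05/0.2951 = 0.000108. Haaland: 1/√f = -1.8 log₁₀[(0.000108/3.7)^1.11 + 6.9/1.881e+05] = -1.8 log₁₀[9.3e-06 + 3.67e-05] = 7.807, so f = 0.01641.
Darcy-Weisbach: ΔP = f(L/D)(ρV²/2) = 0.01641·(1513/0.2951)·(797.3·1.743²/2) = 0.01641·5127·1211 = 1.019e+05 Pa.
ΔP = 1.019e+05 Pa = 101.9 kPa.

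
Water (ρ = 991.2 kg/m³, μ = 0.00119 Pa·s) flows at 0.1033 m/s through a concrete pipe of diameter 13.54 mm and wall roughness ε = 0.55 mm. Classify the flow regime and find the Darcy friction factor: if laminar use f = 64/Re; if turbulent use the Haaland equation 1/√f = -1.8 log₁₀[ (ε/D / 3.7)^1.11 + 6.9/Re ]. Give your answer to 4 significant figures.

f ≈ 0.05493

Re = ρVD/μ = 991.2·0.1033·0.01354/0.00119 = 1165.
Re < 2300 → laminar, so f = 64/Re = 0.05493 (roughness is irrelevant in laminar flow).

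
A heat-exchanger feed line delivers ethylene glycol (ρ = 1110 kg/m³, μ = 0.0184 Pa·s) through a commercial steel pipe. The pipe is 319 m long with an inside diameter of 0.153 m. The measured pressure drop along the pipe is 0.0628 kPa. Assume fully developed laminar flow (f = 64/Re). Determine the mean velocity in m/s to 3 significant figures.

V ≈ 0.00783 m/s

For laminar flow, f = 64/Re with Re = ρVD/μ, so Darcy-Weisbach reduces to ΔP = 32μLV/D². Solving for V: V = ΔP·D²/(32μL) = 62.8·(0.153)²/(32·0.0184·319) = 0.007827 m/s.
Check: Re = ρVD/μ = 1110·0.007827·0.153/0.0184 = 72.24 < 2300, so the laminar assumption holds.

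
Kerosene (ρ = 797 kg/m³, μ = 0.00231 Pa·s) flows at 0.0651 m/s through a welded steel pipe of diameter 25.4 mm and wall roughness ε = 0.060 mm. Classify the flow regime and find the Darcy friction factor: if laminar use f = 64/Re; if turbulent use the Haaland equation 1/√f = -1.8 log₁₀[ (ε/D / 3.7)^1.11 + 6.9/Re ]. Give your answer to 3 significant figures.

f ≈ 0.112

Re = ρVD/μ = 797·0.0651·0.0254/0.00231 = 570.5.
Re < 2300 → laminar, so f = 64/Re = 0.1122 (roughness is irrelevant in laminar flow).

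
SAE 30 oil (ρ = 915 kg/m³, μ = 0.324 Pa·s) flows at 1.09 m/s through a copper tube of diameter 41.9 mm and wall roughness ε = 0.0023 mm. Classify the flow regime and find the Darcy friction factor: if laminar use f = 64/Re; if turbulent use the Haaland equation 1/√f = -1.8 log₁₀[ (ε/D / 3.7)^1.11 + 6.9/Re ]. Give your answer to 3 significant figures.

Re = ρVD/μ = 915·1.09·0.0419/0.324 = 129.
Re < 2300 → laminar, so f = 64/Re = 0.4962 (roughness is irrelevant in laminar flow).

f ≈ 0.496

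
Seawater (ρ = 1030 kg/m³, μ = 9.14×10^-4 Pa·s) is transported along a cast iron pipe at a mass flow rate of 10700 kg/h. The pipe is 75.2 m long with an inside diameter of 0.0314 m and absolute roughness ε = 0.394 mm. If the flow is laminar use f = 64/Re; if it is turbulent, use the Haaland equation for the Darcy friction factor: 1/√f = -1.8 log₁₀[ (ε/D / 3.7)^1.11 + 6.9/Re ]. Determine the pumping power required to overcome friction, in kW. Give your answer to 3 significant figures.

ṁ = 10700 kg/h = 10700/3600 = 2.972 kg/s.
A = πD²/4 = π(0.0314)²/4 = 0.0007744 m²; mean velocity V = ṁ/(ρA) = 2.972/(1030 · 0.0007744) = 3.726 m/s.
Reynolds number Re = ρVD/μ = 1030 · 3.726 · 0.0314 / 0.000914 = 1.319e+05.
Re > 4000 → turbulent. Relative roughness ε/D = 0.000394/0.0314 = 0.0125. Haaland: 1/√f = -1.8 log₁₀[(0.0125/3.7)^1.11 + 6.9/1.319e+05] = -1.8 log₁₀[0.00181 + 5.23e-05] = 4.912, so f = 0.04144.
Darcy-Weisbach: ΔP = f(L/D)(ρV²/2) = 0.04144·(75.2/0.0314)·(1030·3.726²/2) = 0.04144·2395·7151 = 7.098e+05 Pa.
Q = ṁ/ρ = 2.972/1030 = 0.002886 m³/s.
Pumping power P = QΔP = 0.002886·7.098e+05 = 2048 W = 2.05 kW.

P ≈ 2.05 kW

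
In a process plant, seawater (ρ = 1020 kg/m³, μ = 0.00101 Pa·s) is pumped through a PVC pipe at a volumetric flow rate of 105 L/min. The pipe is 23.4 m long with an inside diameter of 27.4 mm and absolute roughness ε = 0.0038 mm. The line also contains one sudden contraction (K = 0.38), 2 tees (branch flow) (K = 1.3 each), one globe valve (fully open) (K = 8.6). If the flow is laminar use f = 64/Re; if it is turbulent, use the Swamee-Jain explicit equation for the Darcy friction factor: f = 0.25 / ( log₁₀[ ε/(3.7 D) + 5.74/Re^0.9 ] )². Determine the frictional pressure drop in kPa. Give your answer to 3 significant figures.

ΔP ≈ 126 kPa

Q = 105 L/min = 105/60000 = 0.00175 m³/s.
Cross-sectional area A = πD²/4 = π(0.0274)²/4 = 0.0005896 m²; mean velocity V = Q/A = 0.00175/0.0005896 = 2.968 m/s.
Reynolds number Re = ρVD/μ = 1020 · 2.968 · 0.0274 / 0.00101 = 8.213e+04.
Re > 4000 → turbulent. Relative roughness ε/D = 3.8e-06/0.0274 = 0.000139. Swamee-Jain: f = 0.25/(log₁₀[0.000139/3.7 + 5.74/8.213e+04^0.9])² = 0.25/(log₁₀[3.75e-05 + 0.000217])² = 0.25/(-3.595)² = 0.01935.
Total minor-loss coefficient ΣK = 1·0.38 + 2·1.3 + 1·8.6 = 11.6.
ΔP = [f·L/D + ΣK]·(ρV²/2) = [0.01935·23.4/0.0274 + 11.6]·(1020·2.968²/2) = [16.52 + 11.6]·4492 = 1.262e+05 Pa.
ΔP = 1.262e+05 Pa = 126 kPa.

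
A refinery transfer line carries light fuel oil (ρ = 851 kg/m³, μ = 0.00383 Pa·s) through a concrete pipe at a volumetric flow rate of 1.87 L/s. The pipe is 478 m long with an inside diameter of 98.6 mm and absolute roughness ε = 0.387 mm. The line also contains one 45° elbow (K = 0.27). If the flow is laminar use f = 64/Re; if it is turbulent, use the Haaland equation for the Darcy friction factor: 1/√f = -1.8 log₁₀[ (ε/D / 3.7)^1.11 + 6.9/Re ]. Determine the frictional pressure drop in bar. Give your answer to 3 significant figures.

Q = 1.87 L/s = 1.87/1000 = 0.00187 m³/s.
Cross-sectional area A = πD²/4 = π(0.0986)²/4 = 0.007636 m²; mean velocity V = Q/A = 0.00187/0.007636 = 0.2449 m/s.
Reynolds number Re = ρVD/μ = 851 · 0.2449 · 0.0986 / 0.00383 = 5365.
Re > 4000 → turbulent. Relative roughness ε/D = 0.000387/0.0986 = 0.00392. Haaland: 1/√f = -1.8 log₁₀[(0.00392/3.7)^1.11 + 6.9/5365] = -1.8 log₁₀[0.000499 + 0.00129] = 4.947, so f = 0.04086.
Total minor-loss coefficient ΣK = 1·0.27 = 0.27.
ΔP = [f·L/D + ΣK]·(ρV²/2) = [0.04086·478/0.0986 + 0.27]·(851·0.2449²/2) = [198.1 + 0.27]·25.52 = 5063 Pa.
ΔP = 5063 Pa = 0.0506 bar.

ΔP ≈ 0.0506 bar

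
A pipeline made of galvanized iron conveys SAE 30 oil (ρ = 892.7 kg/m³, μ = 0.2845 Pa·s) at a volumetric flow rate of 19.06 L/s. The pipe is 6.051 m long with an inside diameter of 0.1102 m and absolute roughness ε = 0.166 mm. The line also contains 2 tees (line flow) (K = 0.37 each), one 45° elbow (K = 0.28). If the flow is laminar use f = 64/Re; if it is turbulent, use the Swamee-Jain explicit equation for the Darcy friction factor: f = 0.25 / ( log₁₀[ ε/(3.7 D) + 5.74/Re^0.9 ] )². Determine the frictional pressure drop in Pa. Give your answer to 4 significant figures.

ΔP ≈ 10880 Pa

Q = 19.06 L/s = 19.06/1000 = 0.01906 m³/s.
Cross-sectional area A = πD²/4 = π(0.1102)²/4 = 0.009538 m²; mean velocity V = Q/A = 0.01906/0.009538 = 1.998 m/s.
Reynolds number Re = ρVD/μ = 892.7 · 1.998 · 0.1102 / 0.284 = 691.
Re < 2300 → laminar flow, so f = 64/Re = 64/691 = 0.09262 (the turbulent correlation is not needed).
Total minor-loss coefficient ΣK = 2·0.37 + 1·0.28 = 1.02.
ΔP = [f·L/D + ΣK]·(ρV²/2) = [0.09262·6.051/0.1102 + 1.02]·(892.7·1.998²/2) = [5.086 + 1.02]·1782 = 1.088e+04 Pa.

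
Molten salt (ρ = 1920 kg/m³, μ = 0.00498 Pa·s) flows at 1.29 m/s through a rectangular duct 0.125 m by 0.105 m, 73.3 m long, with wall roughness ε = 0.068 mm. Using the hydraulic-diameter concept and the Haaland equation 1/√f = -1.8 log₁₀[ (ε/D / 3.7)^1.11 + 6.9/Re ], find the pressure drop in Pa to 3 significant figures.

Hydraulic diameter D_h = 4A/P = 4·(0.125·0.105)/(2·(0.125+0.105)) = 0.0525/0.46 = 0.1141 m.
Re = ρVD_h/μ = 1920·1.29·0.1141/0.00498 = 5.676e+04.
ε/D_h = 6.8e-05/0.1141 = 0.000596; Haaland gives 1/√f = -1.8 log₁₀[6.16e-05+0.000122] = 6.727, so f = 0.0221.
ΔP = f(L/D_h)(ρV²/2) = 0.0221·73.3/0.1141·1598 = 2.267e+04 Pa.

ΔP ≈ 22700 Pa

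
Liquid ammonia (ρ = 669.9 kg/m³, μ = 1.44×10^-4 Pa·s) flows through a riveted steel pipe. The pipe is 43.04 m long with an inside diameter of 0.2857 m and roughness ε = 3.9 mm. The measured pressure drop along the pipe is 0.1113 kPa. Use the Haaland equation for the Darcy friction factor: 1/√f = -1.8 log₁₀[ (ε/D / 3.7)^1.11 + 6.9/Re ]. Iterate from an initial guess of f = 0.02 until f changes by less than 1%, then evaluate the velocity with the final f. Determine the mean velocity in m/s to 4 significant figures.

V ≈ 0.2279 m/s

Rearranging Darcy-Weisbach: V = √(2·ΔP·D/(f·L·ρ)). With ε/D = 0.0039/0.2857 = 0.0137, iterate starting from f = 0.02:
  f = 0.02 → V = √(2·111.3·0.2857/(0.02·43.04·669.9)) = 0.3321 m/s; Re = ρVD/μ = 4.414e+05; f → 0.04242
  f = 0.04242 → V = 0.228 m/s; Re = 3.031e+05; f → 0.04247
Converged (Δf/f < 1%). With the final f = 0.04247: V = √(2·111.3·0.2857/(0.04247·43.04·669.9)) = 0.2279 m/s.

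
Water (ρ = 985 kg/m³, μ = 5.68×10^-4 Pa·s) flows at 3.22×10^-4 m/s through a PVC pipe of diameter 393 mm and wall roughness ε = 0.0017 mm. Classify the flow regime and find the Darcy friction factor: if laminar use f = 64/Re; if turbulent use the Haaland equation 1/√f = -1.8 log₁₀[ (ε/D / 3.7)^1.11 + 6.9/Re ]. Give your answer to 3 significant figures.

f ≈ 0.292

Re = ρVD/μ = 985·0.000322·0.393/0.000568 = 219.5.
Re < 2300 → laminar, so f = 64/Re = 0.2916 (roughness is irrelevant in laminar flow).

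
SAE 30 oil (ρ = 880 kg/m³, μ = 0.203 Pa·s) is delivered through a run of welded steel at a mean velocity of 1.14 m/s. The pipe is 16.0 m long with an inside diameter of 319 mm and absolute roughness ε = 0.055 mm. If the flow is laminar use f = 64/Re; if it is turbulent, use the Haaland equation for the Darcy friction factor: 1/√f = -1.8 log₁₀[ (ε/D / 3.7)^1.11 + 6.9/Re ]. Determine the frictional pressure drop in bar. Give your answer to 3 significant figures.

ΔP ≈ 0.0116 bar

Reynolds number Re = ρVD/μ = 880 · 1.14 · 0.319 / 0.203 = 1576.
Re < 2300 → laminar flow, so f = 64/Re = 64/1576 = 0.0406 (the turbulent correlation is not needed).
Darcy-Weisbach: ΔP = f(L/D)(ρV²/2) = 0.0406·(16/0.319)·(880·1.14²/2) = 0.0406·50.16·571.8 = 1164 Pa.
ΔP = 1164 Pa = 0.0116 bar.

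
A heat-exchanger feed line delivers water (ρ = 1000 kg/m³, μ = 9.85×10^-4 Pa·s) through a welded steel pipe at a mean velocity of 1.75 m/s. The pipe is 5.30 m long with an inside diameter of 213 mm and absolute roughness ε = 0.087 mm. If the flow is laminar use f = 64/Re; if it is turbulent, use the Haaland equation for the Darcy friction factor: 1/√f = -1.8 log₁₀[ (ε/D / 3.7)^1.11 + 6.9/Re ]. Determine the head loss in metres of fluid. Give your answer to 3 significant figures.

h_f ≈ 0.0670 m

Reynolds number Re = ρVD/μ = 1000 · 1.75 · 0.213 / 0.000985 = 3.784e+05.
Re > 4000 → turbulent. Relative roughness ε/D = 8.7e-05/0.213 = 0.000408. Haaland: 1/√f = -1.8 log₁₀[(0.000408/3.7)^1.11 + 6.9/3.784e+05] = -1.8 log₁₀[4.05e-05 + 1.82e-05] = 7.616, so f = 0.01724.
Darcy-Weisbach: ΔP = f(L/D)(ρV²/2) = 0.01724·(5.3/0.213)·(1000·1.75²/2) = 0.01724·24.88·1531 = 656.9 Pa.
Head loss h_f = ΔP/(ρg) = 656.9/(1000·9.81) = 0.0670 m.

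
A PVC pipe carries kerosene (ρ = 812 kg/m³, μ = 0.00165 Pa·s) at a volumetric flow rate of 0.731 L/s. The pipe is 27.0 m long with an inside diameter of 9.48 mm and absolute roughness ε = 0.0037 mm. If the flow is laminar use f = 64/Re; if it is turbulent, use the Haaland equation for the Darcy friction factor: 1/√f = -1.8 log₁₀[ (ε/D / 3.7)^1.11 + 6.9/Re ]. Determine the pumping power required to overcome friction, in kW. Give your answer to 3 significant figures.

P ≈ 2.00 kW

Q = 0.731 L/s = 0.731/1000 = 0.000731 m³/s.
Cross-sectional area A = πD²/4 = π(0.00948)²/4 = 7.058e-05 m²; mean velocity V = Q/A = 0.000731/7.058e-05 = 10.36 m/s.
Reynolds number Re = ρVD/μ = 812 · 10.36 · 0.00948 / 0.00165 = 4.832e+04.
Re > 4000 → turbulent. Relative roughness ε/D = 3.7e-06/0.00948 = 0.00039. Haaland: 1/√f = -1.8 log₁₀[(0.00039/3.7)^1.11 + 6.9/4.832e+04] = -1.8 log₁₀[3.85e-05 + 0.000143] = 6.735, so f = 0.02205.
Darcy-Weisbach: ΔP = f(L/D)(ρV²/2) = 0.02205·(27/0.00948)·(812·10.36²/2) = 0.02205·2848·4.355e+04 = 2.734e+06 Pa.
Pumping power P = QΔP = 0.000731·2.734e+06 = 1999 W = 2.00 kW.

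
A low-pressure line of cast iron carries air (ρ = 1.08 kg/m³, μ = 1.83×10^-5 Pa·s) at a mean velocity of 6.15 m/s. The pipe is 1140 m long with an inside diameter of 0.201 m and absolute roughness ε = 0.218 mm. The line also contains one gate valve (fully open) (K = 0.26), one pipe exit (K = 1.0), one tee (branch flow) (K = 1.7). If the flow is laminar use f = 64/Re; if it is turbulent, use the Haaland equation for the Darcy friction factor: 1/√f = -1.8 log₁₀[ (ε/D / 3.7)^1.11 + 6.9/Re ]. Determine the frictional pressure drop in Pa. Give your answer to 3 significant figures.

ΔP ≈ 2720 Pa

Reynolds number Re = ρVD/μ = 1.08 · 6.15 · 0.201 / 1.83e-05 = 7.295e+04.
Re > 4000 → turbulent. Relative roughness ε/D = 0.000218/0.201 = 0.00108. Haaland: 1/√f = -1.8 log₁₀[(0.00108/3.7)^1.11 + 6.9/7.295e+04] = -1.8 log₁₀[0.00012 + 9.46e-05] = 6.604, so f = 0.02293.
Total minor-loss coefficient ΣK = 1·0.26 + 1·1 + 1·1.7 = 2.96.
ΔP = [f·L/D + ΣK]·(ρV²/2) = [0.02293·1140/0.201 + 2.96]·(1.08·6.15²/2) = [130 + 2.96]·20.42 = 2717 Pa.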